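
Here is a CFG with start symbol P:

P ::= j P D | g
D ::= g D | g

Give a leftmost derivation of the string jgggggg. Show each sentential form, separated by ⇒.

P ⇒ jPD ⇒ jgD ⇒ jggD ⇒ jgggD ⇒ jggggD ⇒ jgggggD ⇒ jgggggg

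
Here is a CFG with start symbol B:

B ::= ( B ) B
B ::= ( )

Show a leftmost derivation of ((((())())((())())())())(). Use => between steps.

B => (B)B   [B ::= ( B ) B]
(B)B => ((B)B)B   [B ::= ( B ) B]
((B)B)B => (((B)B)B)B   [B ::= ( B ) B]
(((B)B)B)B => ((((B)B)B)B)B   [B ::= ( B ) B]
((((B)B)B)B)B => ((((())B)B)B)B   [B ::= ( )]
((((())B)B)B)B => ((((())())B)B)B   [B ::= ( )]
((((())())B)B)B => ((((())())(B)B)B)B   [B ::= ( B ) B]
((((())())(B)B)B)B => ((((())())((B)B)B)B)B   [B ::= ( B ) B]
((((())())((B)B)B)B)B => ((((())())((())B)B)B)B   [B ::= ( )]
((((())())((())B)B)B)B => ((((())())((())())B)B)B   [B ::= ( )]
((((())())((())())B)B)B => ((((())())((())())())B)B   [B ::= ( )]
((((())())((())())())B)B => ((((())())((())())())())B   [B ::= ( )]
((((())())((())())())())B => ((((())())((())())())())()   [B ::= ( )]

B=>(B)B=>((B)B)B=>(((B)B)B)B=>((((B)B)B)B)B=>((((())B)B)B)B=>((((())())B)B)B=>((((())())(B)B)B)B=>((((())())((B)B)B)B)B=>((((())())((())B)B)B)B=>((((())())((())())B)B)B=>((((())())((())())())B)B=>((((())())((())())())())B=>((((())())((())())())())()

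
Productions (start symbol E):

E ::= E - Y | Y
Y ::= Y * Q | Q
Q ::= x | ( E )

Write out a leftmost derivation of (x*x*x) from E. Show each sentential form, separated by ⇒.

E ⇒ Y ⇒ Q ⇒ (E) ⇒ (Y) ⇒ (Y*Q) ⇒ (Y*Q*Q) ⇒ (Q*Q*Q) ⇒ (x*Q*Q) ⇒ (x*x*Q) ⇒ (x*x*x)

E ⇒ Y   [E ::= Y]
Y ⇒ Q   [Y ::= Q]
Q ⇒ (E)   [Q ::= ( E )]
(E) ⇒ (Y)   [E ::= Y]
(Y) ⇒ (Y*Q)   [Y ::= Y * Q]
(Y*Q) ⇒ (Y*Q*Q)   [Y ::= Y * Q]
(Y*Q*Q) ⇒ (Q*Q*Q)   [Y ::= Q]
(Q*Q*Q) ⇒ (x*Q*Q)   [Q ::= x]
(x*Q*Q) ⇒ (x*x*Q)   [Q ::= x]
(x*x*Q) ⇒ (x*x*x)   [Q ::= x]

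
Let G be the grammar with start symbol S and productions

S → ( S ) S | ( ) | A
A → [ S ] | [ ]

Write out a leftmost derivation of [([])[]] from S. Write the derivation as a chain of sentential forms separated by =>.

S => A => [S] => [(S)S] => [(A)S] => [([])S] => [([])A] => [([])[]]

S => A   [S → A]
A => [S]   [A → [ S ]]
[S] => [(S)S]   [S → ( S ) S]
[(S)S] => [(A)S]   [S → A]
[(A)S] => [([])S]   [A → [ ]]
[([])S] => [([])A]   [S → A]
[([])A] => [([])[]]   [A → [ ]]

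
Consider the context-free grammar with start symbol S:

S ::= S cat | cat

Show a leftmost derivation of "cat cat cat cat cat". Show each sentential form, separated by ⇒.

S ⇒ S cat ⇒ S cat cat ⇒ S cat cat cat ⇒ S cat cat cat cat ⇒ cat cat cat cat cat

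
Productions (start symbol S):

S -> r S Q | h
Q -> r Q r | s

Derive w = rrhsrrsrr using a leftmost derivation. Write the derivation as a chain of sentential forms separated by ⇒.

S ⇒ rSQ   [S -> r S Q]
rSQ ⇒ rrSQQ   [S -> r S Q]
rrSQQ ⇒ rrhQQ   [S -> h]
rrhQQ ⇒ rrhsQ   [Q -> s]
rrhsQ ⇒ rrhsrQr   [Q -> r Q r]
rrhsrQr ⇒ rrhsrrQrr   [Q -> r Q r]
rrhsrrQrr ⇒ rrhsrrsrr   [Q -> s]

S ⇒ rSQ ⇒ rrSQQ ⇒ rrhQQ ⇒ rrhsQ ⇒ rrhsrQr ⇒ rrhsrrQrr ⇒ rrhsrrsrr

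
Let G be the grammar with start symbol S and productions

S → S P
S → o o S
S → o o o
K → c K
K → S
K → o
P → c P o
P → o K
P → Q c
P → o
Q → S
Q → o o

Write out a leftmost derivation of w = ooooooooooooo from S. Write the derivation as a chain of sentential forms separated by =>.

S => ooS => ooSP => ooSPP => ooooSPP => ooooooSPP => ooooooSPPP => ooooooSPPPP => oooooooooPPPP => ooooooooooPPP => oooooooooooPP => ooooooooooooP => ooooooooooooo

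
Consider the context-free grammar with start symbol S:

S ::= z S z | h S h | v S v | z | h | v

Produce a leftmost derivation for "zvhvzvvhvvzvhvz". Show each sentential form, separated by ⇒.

S ⇒ zSz ⇒ zvSvz ⇒ zvhShvz ⇒ zvhvSvhvz ⇒ zvhvzSzvhvz ⇒ zvhvzvSvzvhvz ⇒ zvhvzvvSvvzvhvz ⇒ zvhvzvvhvvzvhvz

S ⇒ zSz   [S ::= z S z]
zSz ⇒ zvSvz   [S ::= v S v]
zvSvz ⇒ zvhShvz   [S ::= h S h]
zvhShvz ⇒ zvhvSvhvz   [S ::= v S v]
zvhvSvhvz ⇒ zvhvzSzvhvz   [S ::= z S z]
zvhvzSzvhvz ⇒ zvhvzvSvzvhvz   [S ::= v S v]
zvhvzvSvzvhvz ⇒ zvhvzvvSvvzvhvz   [S ::= v S v]
zvhvzvvSvvzvhvz ⇒ zvhvzvvhvvzvhvz   [S ::= h]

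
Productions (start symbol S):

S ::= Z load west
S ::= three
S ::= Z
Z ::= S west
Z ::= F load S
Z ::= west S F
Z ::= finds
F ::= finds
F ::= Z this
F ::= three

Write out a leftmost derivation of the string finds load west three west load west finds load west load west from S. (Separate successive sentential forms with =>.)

S => Z load west => F load S load west => finds load S load west => finds load Z load west load west => finds load west S F load west load west => finds load west Z load west F load west load west => finds load west S west load west F load west load west => finds load west three west load west F load west load west => finds load west three west load west finds load west load west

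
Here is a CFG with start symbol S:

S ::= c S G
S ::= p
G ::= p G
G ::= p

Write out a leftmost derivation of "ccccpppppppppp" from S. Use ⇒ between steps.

S⇒cSG⇒ccSGG⇒cccSGGG⇒ccccSGGGG⇒ccccpGGGG⇒ccccppGGGG⇒ccccpppGGG⇒ccccppppGG⇒ccccpppppGG⇒ccccppppppGG⇒ccccpppppppGG⇒ccccppppppppGG⇒ccccpppppppppG⇒ccccpppppppppp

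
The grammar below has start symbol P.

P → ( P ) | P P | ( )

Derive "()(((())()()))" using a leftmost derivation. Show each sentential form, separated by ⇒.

P ⇒ PP   [P → P P]
PP ⇒ ()P   [P → ( )]
()P ⇒ ()(P)   [P → ( P )]
()(P) ⇒ ()((P))   [P → ( P )]
()((P)) ⇒ ()((PP))   [P → P P]
()((PP)) ⇒ ()((PPP))   [P → P P]
()((PPP)) ⇒ ()(((P)PP))   [P → ( P )]
()(((P)PP)) ⇒ ()(((())PP))   [P → ( )]
()(((())PP)) ⇒ ()(((())()P))   [P → ( )]
()(((())()P)) ⇒ ()(((())()()))   [P → ( )]

P ⇒ PP ⇒ ()P ⇒ ()(P) ⇒ ()((P)) ⇒ ()((PP)) ⇒ ()((PPP)) ⇒ ()(((P)PP)) ⇒ ()(((())PP)) ⇒ ()(((())()P)) ⇒ ()(((())()()))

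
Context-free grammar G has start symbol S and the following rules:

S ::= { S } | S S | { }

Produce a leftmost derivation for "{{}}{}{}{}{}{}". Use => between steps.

S => SS   [S ::= S S]
SS => SSS   [S ::= S S]
SSS => SSSS   [S ::= S S]
SSSS => SSSSS   [S ::= S S]
SSSSS => SSSSSS   [S ::= S S]
SSSSSS => {S}SSSSS   [S ::= { S }]
{S}SSSSS => {{}}SSSSS   [S ::= { }]
{{}}SSSSS => {{}}{}SSSS   [S ::= { }]
{{}}{}SSSS => {{}}{}{}SSS   [S ::= { }]
{{}}{}{}SSS => {{}}{}{}{}SS   [S ::= { }]
{{}}{}{}{}SS => {{}}{}{}{}{}S   [S ::= { }]
{{}}{}{}{}{}S => {{}}{}{}{}{}{}   [S ::= { }]

S=>SS=>SSS=>SSSS=>SSSSS=>SSSSSS=>{S}SSSSS=>{{}}SSSSS=>{{}}{}SSSS=>{{}}{}{}SSS=>{{}}{}{}{}SS=>{{}}{}{}{}{}S=>{{}}{}{}{}{}{}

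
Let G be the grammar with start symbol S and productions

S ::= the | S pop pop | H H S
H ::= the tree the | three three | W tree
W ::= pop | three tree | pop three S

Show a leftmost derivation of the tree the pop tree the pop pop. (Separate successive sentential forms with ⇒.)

S ⇒ S pop pop   [S ::= S pop pop]
S pop pop ⇒ H H S pop pop   [S ::= H H S]
H H S pop pop ⇒ the tree the H S pop pop   [H ::= the tree the]
the tree the H S pop pop ⇒ the tree the W tree S pop pop   [H ::= W tree]
the tree the W tree S pop pop ⇒ the tree the pop tree S pop pop   [W ::= pop]
the tree the pop tree S pop pop ⇒ the tree the pop tree the pop pop   [S ::= the]

S ⇒ S pop pop ⇒ H H S pop pop ⇒ the tree the H S pop pop ⇒ the tree the W tree S pop pop ⇒ the tree the pop tree S pop pop ⇒ the tree the pop tree the pop pop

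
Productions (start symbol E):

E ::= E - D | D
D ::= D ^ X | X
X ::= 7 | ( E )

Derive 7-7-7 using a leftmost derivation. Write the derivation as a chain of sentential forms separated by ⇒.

E ⇒ E-D   [E ::= E - D]
E-D ⇒ E-D-D   [E ::= E - D]
E-D-D ⇒ D-D-D   [E ::= D]
D-D-D ⇒ X-D-D   [D ::= X]
X-D-D ⇒ 7-D-D   [X ::= 7]
7-D-D ⇒ 7-X-D   [D ::= X]
7-X-D ⇒ 7-7-D   [X ::= 7]
7-7-D ⇒ 7-7-X   [D ::= X]
7-7-X ⇒ 7-7-7   [X ::= 7]

E⇒E-D⇒E-D-D⇒D-D-D⇒X-D-D⇒7-D-D⇒7-X-D⇒7-7-D⇒7-7-X⇒7-7-7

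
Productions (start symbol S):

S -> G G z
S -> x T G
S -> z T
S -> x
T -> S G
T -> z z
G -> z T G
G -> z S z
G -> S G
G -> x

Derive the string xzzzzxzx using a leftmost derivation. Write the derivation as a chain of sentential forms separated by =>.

S => xTG => xSGG => xzTGG => xzzzGG => xzzzzSzG => xzzzzxzG => xzzzzxzx

S => xTG   [S -> x T G]
xTG => xSGG   [T -> S G]
xSGG => xzTGG   [S -> z T]
xzTGG => xzzzGG   [T -> z z]
xzzzGG => xzzzzSzG   [G -> z S z]
xzzzzSzG => xzzzzxzG   [S -> x]
xzzzzxzG => xzzzzxzx   [G -> x]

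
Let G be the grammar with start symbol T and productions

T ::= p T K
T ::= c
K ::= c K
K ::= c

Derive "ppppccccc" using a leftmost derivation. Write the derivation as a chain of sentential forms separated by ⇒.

T⇒pTK⇒ppTKK⇒pppTKKK⇒ppppTKKKK⇒ppppcKKKK⇒ppppccKKK⇒ppppcccKK⇒ppppccccK⇒ppppccccc

T ⇒ pTK   [T ::= p T K]
pTK ⇒ ppTKK   [T ::= p T K]
ppTKK ⇒ pppTKKK   [T ::= p T K]
pppTKKK ⇒ ppppTKKKK   [T ::= p T K]
ppppTKKKK ⇒ ppppcKKKK   [T ::= c]
ppppcKKKK ⇒ ppppccKKK   [K ::= c]
ppppccKKK ⇒ ppppcccKK   [K ::= c]
ppppcccKK ⇒ ppppccccK   [K ::= c]
ppppccccK ⇒ ppppccccc   [K ::= c]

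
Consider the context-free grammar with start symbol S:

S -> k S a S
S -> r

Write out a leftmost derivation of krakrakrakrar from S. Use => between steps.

S => kSaS => kraS => krakSaS => krakraS => krakrakSaS => krakrakraS => krakrakrakSaS => krakrakrakraS => krakrakrakrar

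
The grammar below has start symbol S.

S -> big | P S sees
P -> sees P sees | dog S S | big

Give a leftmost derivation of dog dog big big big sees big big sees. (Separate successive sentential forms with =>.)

S => P S sees   [S -> P S sees]
P S sees => dog S S S sees   [P -> dog S S]
dog S S S sees => dog P S sees S S sees   [S -> P S sees]
dog P S sees S S sees => dog dog S S S sees S S sees   [P -> dog S S]
dog dog S S S sees S S sees => dog dog big S S sees S S sees   [S -> big]
dog dog big S S sees S S sees => dog dog big big S sees S S sees   [S -> big]
dog dog big big S sees S S sees => dog dog big big big sees S S sees   [S -> big]
dog dog big big big sees S S sees => dog dog big big big sees big S sees   [S -> big]
dog dog big big big sees big S sees => dog dog big big big sees big big sees   [S -> big]

S => P S sees => dog S S S sees => dog P S sees S S sees => dog dog S S S sees S S sees => dog dog big S S sees S S sees => dog dog big big S sees S S sees => dog dog big big big sees S S sees => dog dog big big big sees big S sees => dog dog big big big sees big big sees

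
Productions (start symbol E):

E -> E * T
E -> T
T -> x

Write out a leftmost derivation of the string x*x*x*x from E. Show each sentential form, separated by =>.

E => E*T   [E -> E * T]
E*T => E*T*T   [E -> E * T]
E*T*T => E*T*T*T   [E -> E * T]
E*T*T*T => T*T*T*T   [E -> T]
T*T*T*T => x*T*T*T   [T -> x]
x*T*T*T => x*x*T*T   [T -> x]
x*x*T*T => x*x*x*T   [T -> x]
x*x*x*T => x*x*x*x   [T -> x]

E=>E*T=>E*T*T=>E*T*T*T=>T*T*T*T=>x*T*T*T=>x*x*T*T=>x*x*x*T=>x*x*x*x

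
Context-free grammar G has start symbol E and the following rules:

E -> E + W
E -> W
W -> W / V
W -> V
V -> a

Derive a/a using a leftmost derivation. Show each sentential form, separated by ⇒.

E ⇒ W ⇒ W/V ⇒ V/V ⇒ a/V ⇒ a/a

E ⇒ W   [E -> W]
W ⇒ W/V   [W -> W / V]
W/V ⇒ V/V   [W -> V]
V/V ⇒ a/V   [V -> a]
a/V ⇒ a/a   [V -> a]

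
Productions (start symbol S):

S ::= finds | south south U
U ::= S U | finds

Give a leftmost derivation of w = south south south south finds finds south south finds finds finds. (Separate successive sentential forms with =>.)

S => south south U   [S ::= south south U]
south south U => south south S U   [U ::= S U]
south south S U => south south south south U U   [S ::= south south U]
south south south south U U => south south south south S U U   [U ::= S U]
south south south south S U U => south south south south finds U U   [S ::= finds]
south south south south finds U U => south south south south finds S U U   [U ::= S U]
south south south south finds S U U => south south south south finds finds U U   [S ::= finds]
south south south south finds finds U U => south south south south finds finds S U U   [U ::= S U]
south south south south finds finds S U U => south south south south finds finds south south U U U   [S ::= south south U]
south south south south finds finds south south U U U => south south south south finds finds south south finds U U   [U ::= finds]
south south south south finds finds south south finds U U => south south south south finds finds south south finds finds U   [U ::= finds]
south south south south finds finds south south finds finds U => south south south south finds finds south south finds finds finds   [U ::= finds]

S => south south U => south south S U => south south south south U U => south south south south S U U => south south south south finds U U => south south south south finds S U U => south south south south finds finds U U => south south south south finds finds S U U => south south south south finds finds south south U U U => south south south south finds finds south south finds U U => south south south south finds finds south south finds finds U => south south south south finds finds south south finds finds finds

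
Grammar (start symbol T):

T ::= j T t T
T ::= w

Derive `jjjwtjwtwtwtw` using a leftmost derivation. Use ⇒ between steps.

T⇒jTtT⇒jjTtTtT⇒jjjTtTtTtT⇒jjjwtTtTtT⇒jjjwtjTtTtTtT⇒jjjwtjwtTtTtT⇒jjjwtjwtwtTtT⇒jjjwtjwtwtwtT⇒jjjwtjwtwtwtw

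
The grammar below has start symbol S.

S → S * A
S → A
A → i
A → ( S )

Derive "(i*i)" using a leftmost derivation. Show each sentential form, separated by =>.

S => A => (S) => (S*A) => (A*A) => (i*A) => (i*i)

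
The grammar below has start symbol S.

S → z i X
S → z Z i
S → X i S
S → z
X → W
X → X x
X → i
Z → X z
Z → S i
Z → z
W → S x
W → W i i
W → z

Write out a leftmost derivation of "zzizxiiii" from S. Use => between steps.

S => zZi   [S → z Z i]
zZi => zSii   [Z → S i]
zSii => zziXii   [S → z i X]
zziXii => zziWii   [X → W]
zziWii => zziWiiii   [W → W i i]
zziWiiii => zziSxiiii   [W → S x]
zziSxiiii => zzizxiiii   [S → z]

S => zZi => zSii => zziXii => zziWii => zziWiiii => zziSxiiii => zzizxiiii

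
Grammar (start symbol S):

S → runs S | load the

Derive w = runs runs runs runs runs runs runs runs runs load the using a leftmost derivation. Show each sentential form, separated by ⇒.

S ⇒ runs S ⇒ runs runs S ⇒ runs runs runs S ⇒ runs runs runs runs S ⇒ runs runs runs runs runs S ⇒ runs runs runs runs runs runs S ⇒ runs runs runs runs runs runs runs S ⇒ runs runs runs runs runs runs runs runs S ⇒ runs runs runs runs runs runs runs runs runs S ⇒ runs runs runs runs runs runs runs runs runs load the

S ⇒ runs S   [S → runs S]
runs S ⇒ runs runs S   [S → runs S]
runs runs S ⇒ runs runs runs S   [S → runs S]
runs runs runs S ⇒ runs runs runs runs S   [S → runs S]
runs runs runs runs S ⇒ runs runs runs runs runs S   [S → runs S]
runs runs runs runs runs S ⇒ runs runs runs runs runs runs S   [S → runs S]
runs runs runs runs runs runs S ⇒ runs runs runs runs runs runs runs S   [S → runs S]
runs runs runs runs runs runs runs S ⇒ runs runs runs runs runs runs runs runs S   [S → runs S]
runs runs runs runs runs runs runs runs S ⇒ runs runs runs runs runs runs runs runs runs S   [S → runs S]
runs runs runs runs runs runs runs runs runs S ⇒ runs runs runs runs runs runs runs runs runs load the   [S → load the]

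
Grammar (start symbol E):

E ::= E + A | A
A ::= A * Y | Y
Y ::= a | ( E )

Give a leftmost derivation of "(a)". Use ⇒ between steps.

E ⇒ A ⇒ Y ⇒ (E) ⇒ (A) ⇒ (Y) ⇒ (a)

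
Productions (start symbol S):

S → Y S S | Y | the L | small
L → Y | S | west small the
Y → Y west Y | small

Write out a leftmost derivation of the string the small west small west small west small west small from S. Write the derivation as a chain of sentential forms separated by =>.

S => the L => the S => the Y => the Y west Y => the Y west Y west Y => the small west Y west Y => the small west Y west Y west Y => the small west small west Y west Y => the small west small west small west Y => the small west small west small west Y west Y => the small west small west small west small west Y => the small west small west small west small west small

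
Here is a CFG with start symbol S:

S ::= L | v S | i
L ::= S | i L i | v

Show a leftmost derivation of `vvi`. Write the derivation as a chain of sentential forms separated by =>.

S => vS   [S ::= v S]
vS => vvS   [S ::= v S]
vvS => vvi   [S ::= i]

S => vS => vvS => vvi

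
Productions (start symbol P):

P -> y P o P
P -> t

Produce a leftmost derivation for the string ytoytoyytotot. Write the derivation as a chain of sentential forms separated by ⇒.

P⇒yPoP⇒ytoP⇒ytoyPoP⇒ytoytoP⇒ytoytoyPoP⇒ytoytoyyPoPoP⇒ytoytoyytoPoP⇒ytoytoyytotoP⇒ytoytoyytotot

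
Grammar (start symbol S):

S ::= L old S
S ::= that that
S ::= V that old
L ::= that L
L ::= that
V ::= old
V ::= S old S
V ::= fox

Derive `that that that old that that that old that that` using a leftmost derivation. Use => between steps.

S => L old S => that L old S => that that L old S => that that that old S => that that that old L old S => that that that old that L old S => that that that old that that L old S => that that that old that that that old S => that that that old that that that old that that

S => L old S   [S ::= L old S]
L old S => that L old S   [L ::= that L]
that L old S => that that L old S   [L ::= that L]
that that L old S => that that that old S   [L ::= that]
that that that old S => that that that old L old S   [S ::= L old S]
that that that old L old S => that that that old that L old S   [L ::= that L]
that that that old that L old S => that that that old that that L old S   [L ::= that L]
that that that old that that L old S => that that that old that that that old S   [L ::= that]
that that that old that that that old S => that that that old that that that old that that   [S ::= that that]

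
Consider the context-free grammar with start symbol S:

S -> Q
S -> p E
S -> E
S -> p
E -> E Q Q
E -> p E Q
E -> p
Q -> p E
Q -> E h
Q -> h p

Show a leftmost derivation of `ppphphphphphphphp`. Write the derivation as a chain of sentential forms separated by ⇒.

S ⇒ Q ⇒ pE ⇒ ppEQ ⇒ ppEQQQ ⇒ ppEQQQQQ ⇒ ppEQQQQQQQ ⇒ pppQQQQQQQ ⇒ ppphpQQQQQQ ⇒ ppphphpQQQQQ ⇒ ppphphphpQQQQ ⇒ ppphphphphpQQQ ⇒ ppphphphphphpQQ ⇒ ppphphphphphphpQ ⇒ ppphphphphphphphp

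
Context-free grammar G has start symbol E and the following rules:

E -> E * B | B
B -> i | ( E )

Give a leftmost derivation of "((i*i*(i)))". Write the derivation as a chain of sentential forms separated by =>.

E => B   [E -> B]
B => (E)   [B -> ( E )]
(E) => (B)   [E -> B]
(B) => ((E))   [B -> ( E )]
((E)) => ((E*B))   [E -> E * B]
((E*B)) => ((E*B*B))   [E -> E * B]
((E*B*B)) => ((B*B*B))   [E -> B]
((B*B*B)) => ((i*B*B))   [B -> i]
((i*B*B)) => ((i*i*B))   [B -> i]
((i*i*B)) => ((i*i*(E)))   [B -> ( E )]
((i*i*(E))) => ((i*i*(B)))   [E -> B]
((i*i*(B))) => ((i*i*(i)))   [B -> i]

E => B => (E) => (B) => ((E)) => ((E*B)) => ((E*B*B)) => ((B*B*B)) => ((i*B*B)) => ((i*i*B)) => ((i*i*(E))) => ((i*i*(B))) => ((i*i*(i)))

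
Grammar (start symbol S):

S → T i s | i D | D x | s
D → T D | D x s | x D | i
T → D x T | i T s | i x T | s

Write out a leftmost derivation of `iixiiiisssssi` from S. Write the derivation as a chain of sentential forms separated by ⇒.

S ⇒ iD   [S → i D]
iD ⇒ iTD   [D → T D]
iTD ⇒ iixTD   [T → i x T]
iixTD ⇒ iixiTsD   [T → i T s]
iixiTsD ⇒ iixiiTssD   [T → i T s]
iixiiTssD ⇒ iixiiiTsssD   [T → i T s]
iixiiiTsssD ⇒ iixiiiiTssssD   [T → i T s]
iixiiiiTssssD ⇒ iixiiiisssssD   [T → s]
iixiiiisssssD ⇒ iixiiiisssssi   [D → i]

S ⇒ iD ⇒ iTD ⇒ iixTD ⇒ iixiTsD ⇒ iixiiTssD ⇒ iixiiiTsssD ⇒ iixiiiiTssssD ⇒ iixiiiisssssD ⇒ iixiiiisssssi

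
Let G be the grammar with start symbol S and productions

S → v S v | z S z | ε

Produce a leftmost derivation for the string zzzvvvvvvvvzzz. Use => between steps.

S => zSz => zzSzz => zzzSzzz => zzzvSvzzz => zzzvvSvvzzz => zzzvvvSvvvzzz => zzzvvvvSvvvvzzz => zzzvvvvvvvvzzz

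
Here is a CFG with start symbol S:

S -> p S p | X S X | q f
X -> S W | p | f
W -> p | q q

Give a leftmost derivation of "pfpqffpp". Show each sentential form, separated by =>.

S => XSX => pSX => pXSXX => pfSXX => pfXSXXX => pfpSXXX => pfpqfXXX => pfpqffXX => pfpqffpX => pfpqffpp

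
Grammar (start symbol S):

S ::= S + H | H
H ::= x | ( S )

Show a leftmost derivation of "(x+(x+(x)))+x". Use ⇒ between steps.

S ⇒ S+H ⇒ H+H ⇒ (S)+H ⇒ (S+H)+H ⇒ (H+H)+H ⇒ (x+H)+H ⇒ (x+(S))+H ⇒ (x+(S+H))+H ⇒ (x+(H+H))+H ⇒ (x+(x+H))+H ⇒ (x+(x+(S)))+H ⇒ (x+(x+(H)))+H ⇒ (x+(x+(x)))+H ⇒ (x+(x+(x)))+x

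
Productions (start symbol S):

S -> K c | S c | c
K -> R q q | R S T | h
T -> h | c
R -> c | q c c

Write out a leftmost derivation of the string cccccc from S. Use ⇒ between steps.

S⇒Sc⇒Scc⇒Kccc⇒RSTccc⇒cSTccc⇒ccTccc⇒cccccc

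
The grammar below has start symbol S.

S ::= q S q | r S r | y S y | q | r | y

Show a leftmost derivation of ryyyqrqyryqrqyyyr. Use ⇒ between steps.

S ⇒ rSr ⇒ rySyr ⇒ ryySyyr ⇒ ryyySyyyr ⇒ ryyyqSqyyyr ⇒ ryyyqrSrqyyyr ⇒ ryyyqrqSqrqyyyr ⇒ ryyyqrqySyqrqyyyr ⇒ ryyyqrqyryqrqyyyr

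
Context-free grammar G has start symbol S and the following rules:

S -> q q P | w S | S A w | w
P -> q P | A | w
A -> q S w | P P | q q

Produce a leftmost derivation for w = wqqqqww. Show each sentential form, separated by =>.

S => wS   [S -> w S]
wS => wqqP   [S -> q q P]
wqqP => wqqqP   [P -> q P]
wqqqP => wqqqqP   [P -> q P]
wqqqqP => wqqqqA   [P -> A]
wqqqqA => wqqqqPP   [A -> P P]
wqqqqPP => wqqqqwP   [P -> w]
wqqqqwP => wqqqqww   [P -> w]

S=>wS=>wqqP=>wqqqP=>wqqqqP=>wqqqqA=>wqqqqPP=>wqqqqwP=>wqqqqww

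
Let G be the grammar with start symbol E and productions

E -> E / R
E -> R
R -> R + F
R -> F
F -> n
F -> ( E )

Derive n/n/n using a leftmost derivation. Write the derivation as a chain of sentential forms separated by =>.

E => E/R   [E -> E / R]
E/R => E/R/R   [E -> E / R]
E/R/R => R/R/R   [E -> R]
R/R/R => F/R/R   [R -> F]
F/R/R => n/R/R   [F -> n]
n/R/R => n/F/R   [R -> F]
n/F/R => n/n/R   [F -> n]
n/n/R => n/n/F   [R -> F]
n/n/F => n/n/n   [F -> n]

E => E/R => E/R/R => R/R/R => F/R/R => n/R/R => n/F/R => n/n/R => n/n/F => n/n/n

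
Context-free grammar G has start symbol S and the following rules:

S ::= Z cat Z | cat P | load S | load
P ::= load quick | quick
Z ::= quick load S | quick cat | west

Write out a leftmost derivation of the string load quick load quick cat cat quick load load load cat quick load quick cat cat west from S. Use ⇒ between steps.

S ⇒ load S ⇒ load Z cat Z ⇒ load quick load S cat Z ⇒ load quick load Z cat Z cat Z ⇒ load quick load quick cat cat Z cat Z ⇒ load quick load quick cat cat quick load S cat Z ⇒ load quick load quick cat cat quick load load S cat Z ⇒ load quick load quick cat cat quick load load load cat Z ⇒ load quick load quick cat cat quick load load load cat quick load S ⇒ load quick load quick cat cat quick load load load cat quick load Z cat Z ⇒ load quick load quick cat cat quick load load load cat quick load quick cat cat Z ⇒ load quick load quick cat cat quick load load load cat quick load quick cat cat west

S ⇒ load S   [S ::= load S]
load S ⇒ load Z cat Z   [S ::= Z cat Z]
load Z cat Z ⇒ load quick load S cat Z   [Z ::= quick load S]
load quick load S cat Z ⇒ load quick load Z cat Z cat Z   [S ::= Z cat Z]
load quick load Z cat Z cat Z ⇒ load quick load quick cat cat Z cat Z   [Z ::= quick cat]
load quick load quick cat cat Z cat Z ⇒ load quick load quick cat cat quick load S cat Z   [Z ::= quick load S]
load quick load quick cat cat quick load S cat Z ⇒ load quick load quick cat cat quick load load S cat Z   [S ::= load S]
load quick load quick cat cat quick load load S cat Z ⇒ load quick load quick cat cat quick load load load cat Z   [S ::= load]
load quick load quick cat cat quick load load load cat Z ⇒ load quick load quick cat cat quick load load load cat quick load S   [Z ::= quick load S]
load quick load quick cat cat quick load load load cat quick load S ⇒ load quick load quick cat cat quick load load load cat quick load Z cat Z   [S ::= Z cat Z]
load quick load quick cat cat quick load load load cat quick load Z cat Z ⇒ load quick load quick cat cat quick load load load cat quick load quick cat cat Z   [Z ::= quick cat]
load quick load quick cat cat quick load load load cat quick load quick cat cat Z ⇒ load quick load quick cat cat quick load load load cat quick load quick cat cat west   [Z ::= west]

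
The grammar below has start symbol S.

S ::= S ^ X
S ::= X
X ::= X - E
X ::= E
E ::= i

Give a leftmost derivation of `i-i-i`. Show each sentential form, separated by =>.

S => X => X-E => X-E-E => E-E-E => i-E-E => i-i-E => i-i-i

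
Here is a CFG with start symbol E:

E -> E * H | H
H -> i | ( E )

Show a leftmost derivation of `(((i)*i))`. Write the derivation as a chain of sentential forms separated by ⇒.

E ⇒ H ⇒ (E) ⇒ (H) ⇒ ((E)) ⇒ ((E*H)) ⇒ ((H*H)) ⇒ (((E)*H)) ⇒ (((H)*H)) ⇒ (((i)*H)) ⇒ (((i)*i))

E ⇒ H   [E -> H]
H ⇒ (E)   [H -> ( E )]
(E) ⇒ (H)   [E -> H]
(H) ⇒ ((E))   [H -> ( E )]
((E)) ⇒ ((E*H))   [E -> E * H]
((E*H)) ⇒ ((H*H))   [E -> H]
((H*H)) ⇒ (((E)*H))   [H -> ( E )]
(((E)*H)) ⇒ (((H)*H))   [E -> H]
(((H)*H)) ⇒ (((i)*H))   [H -> i]
(((i)*H)) ⇒ (((i)*i))   [H -> i]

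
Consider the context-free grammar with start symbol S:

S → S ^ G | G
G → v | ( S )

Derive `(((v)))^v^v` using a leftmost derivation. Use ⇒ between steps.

S⇒S^G⇒S^G^G⇒G^G^G⇒(S)^G^G⇒(G)^G^G⇒((S))^G^G⇒((G))^G^G⇒(((S)))^G^G⇒(((G)))^G^G⇒(((v)))^G^G⇒(((v)))^v^G⇒(((v)))^v^v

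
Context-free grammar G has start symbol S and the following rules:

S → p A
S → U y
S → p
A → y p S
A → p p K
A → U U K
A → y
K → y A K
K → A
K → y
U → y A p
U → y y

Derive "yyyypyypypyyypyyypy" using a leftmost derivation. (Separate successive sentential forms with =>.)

S => Uy => yApy => yUUKpy => yyApUKpy => yyUUKpUKpy => yyyApUKpUKpy => yyyypSpUKpUKpy => yyyypUypUKpUKpy => yyyypyApypUKpUKpy => yyyypyypypUKpUKpy => yyyypyypypyyKpUKpy => yyyypyypypyyypUKpy => yyyypyypypyyypyyKpy => yyyypyypypyyypyyypy

S => Uy   [S → U y]
Uy => yApy   [U → y A p]
yApy => yUUKpy   [A → U U K]
yUUKpy => yyApUKpy   [U → y A p]
yyApUKpy => yyUUKpUKpy   [A → U U K]
yyUUKpUKpy => yyyApUKpUKpy   [U → y A p]
yyyApUKpUKpy => yyyypSpUKpUKpy   [A → y p S]
yyyypSpUKpUKpy => yyyypUypUKpUKpy   [S → U y]
yyyypUypUKpUKpy => yyyypyApypUKpUKpy   [U → y A p]
yyyypyApypUKpUKpy => yyyypyypypUKpUKpy   [A → y]
yyyypyypypUKpUKpy => yyyypyypypyyKpUKpy   [U → y y]
yyyypyypypyyKpUKpy => yyyypyypypyyypUKpy   [K → y]
yyyypyypypyyypUKpy => yyyypyypypyyypyyKpy   [U → y y]
yyyypyypypyyypyyKpy => yyyypyypypyyypyyypy   [K → y]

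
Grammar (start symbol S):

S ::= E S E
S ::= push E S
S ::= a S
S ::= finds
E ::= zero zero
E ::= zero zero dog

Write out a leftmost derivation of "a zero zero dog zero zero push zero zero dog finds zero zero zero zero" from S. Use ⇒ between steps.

S ⇒ a S ⇒ a E S E ⇒ a zero zero dog S E ⇒ a zero zero dog E S E E ⇒ a zero zero dog zero zero S E E ⇒ a zero zero dog zero zero push E S E E ⇒ a zero zero dog zero zero push zero zero dog S E E ⇒ a zero zero dog zero zero push zero zero dog finds E E ⇒ a zero zero dog zero zero push zero zero dog finds zero zero E ⇒ a zero zero dog zero zero push zero zero dog finds zero zero zero zero

S ⇒ a S   [S ::= a S]
a S ⇒ a E S E   [S ::= E S E]
a E S E ⇒ a zero zero dog S E   [E ::= zero zero dog]
a zero zero dog S E ⇒ a zero zero dog E S E E   [S ::= E S E]
a zero zero dog E S E E ⇒ a zero zero dog zero zero S E E   [E ::= zero zero]
a zero zero dog zero zero S E E ⇒ a zero zero dog zero zero push E S E E   [S ::= push E S]
a zero zero dog zero zero push E S E E ⇒ a zero zero dog zero zero push zero zero dog S E E   [E ::= zero zero dog]
a zero zero dog zero zero push zero zero dog S E E ⇒ a zero zero dog zero zero push zero zero dog finds E E   [S ::= finds]
a zero zero dog zero zero push zero zero dog finds E E ⇒ a zero zero dog zero zero push zero zero dog finds zero zero E   [E ::= zero zero]
a zero zero dog zero zero push zero zero dog finds zero zero E ⇒ a zero zero dog zero zero push zero zero dog finds zero zero zero zero   [E ::= zero zero]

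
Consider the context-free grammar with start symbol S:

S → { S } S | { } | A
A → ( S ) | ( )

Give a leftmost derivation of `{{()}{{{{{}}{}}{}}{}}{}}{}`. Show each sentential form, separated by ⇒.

S⇒{S}S⇒{{S}S}S⇒{{A}S}S⇒{{()}S}S⇒{{()}{S}S}S⇒{{()}{{S}S}S}S⇒{{()}{{{S}S}S}S}S⇒{{()}{{{{S}S}S}S}S}S⇒{{()}{{{{{}}S}S}S}S}S⇒{{()}{{{{{}}{}}S}S}S}S⇒{{()}{{{{{}}{}}{}}S}S}S⇒{{()}{{{{{}}{}}{}}{}}S}S⇒{{()}{{{{{}}{}}{}}{}}{}}S⇒{{()}{{{{{}}{}}{}}{}}{}}{}

S ⇒ {S}S   [S → { S } S]
{S}S ⇒ {{S}S}S   [S → { S } S]
{{S}S}S ⇒ {{A}S}S   [S → A]
{{A}S}S ⇒ {{()}S}S   [A → ( )]
{{()}S}S ⇒ {{()}{S}S}S   [S → { S } S]
{{()}{S}S}S ⇒ {{()}{{S}S}S}S   [S → { S } S]
{{()}{{S}S}S}S ⇒ {{()}{{{S}S}S}S}S   [S → { S } S]
{{()}{{{S}S}S}S}S ⇒ {{()}{{{{S}S}S}S}S}S   [S → { S } S]
{{()}{{{{S}S}S}S}S}S ⇒ {{()}{{{{{}}S}S}S}S}S   [S → { }]
{{()}{{{{{}}S}S}S}S}S ⇒ {{()}{{{{{}}{}}S}S}S}S   [S → { }]
{{()}{{{{{}}{}}S}S}S}S ⇒ {{()}{{{{{}}{}}{}}S}S}S   [S → { }]
{{()}{{{{{}}{}}{}}S}S}S ⇒ {{()}{{{{{}}{}}{}}{}}S}S   [S → { }]
{{()}{{{{{}}{}}{}}{}}S}S ⇒ {{()}{{{{{}}{}}{}}{}}{}}S   [S → { }]
{{()}{{{{{}}{}}{}}{}}{}}S ⇒ {{()}{{{{{}}{}}{}}{}}{}}{}   [S → { }]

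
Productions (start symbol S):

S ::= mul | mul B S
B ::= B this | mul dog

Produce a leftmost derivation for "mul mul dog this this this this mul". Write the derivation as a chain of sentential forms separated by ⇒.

S ⇒ mul B S   [S ::= mul B S]
mul B S ⇒ mul B this S   [B ::= B this]
mul B this S ⇒ mul B this this S   [B ::= B this]
mul B this this S ⇒ mul B this this this S   [B ::= B this]
mul B this this this S ⇒ mul B this this this this S   [B ::= B this]
mul B this this this this S ⇒ mul mul dog this this this this S   [B ::= mul dog]
mul mul dog this this this this S ⇒ mul mul dog this this this this mul   [S ::= mul]

S ⇒ mul B S ⇒ mul B this S ⇒ mul B this this S ⇒ mul B this this this S ⇒ mul B this this this this S ⇒ mul mul dog this this this this S ⇒ mul mul dog this this this this mul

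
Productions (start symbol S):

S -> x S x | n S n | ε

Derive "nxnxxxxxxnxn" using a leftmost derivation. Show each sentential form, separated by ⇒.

S⇒nSn⇒nxSxn⇒nxnSnxn⇒nxnxSxnxn⇒nxnxxSxxnxn⇒nxnxxxSxxxnxn⇒nxnxxxxxxnxn

S ⇒ nSn   [S -> n S n]
nSn ⇒ nxSxn   [S -> x S x]
nxSxn ⇒ nxnSnxn   [S -> n S n]
nxnSnxn ⇒ nxnxSxnxn   [S -> x S x]
nxnxSxnxn ⇒ nxnxxSxxnxn   [S -> x S x]
nxnxxSxxnxn ⇒ nxnxxxSxxxnxn   [S -> x S x]
nxnxxxSxxxnxn ⇒ nxnxxxxxxnxn   [S -> ε]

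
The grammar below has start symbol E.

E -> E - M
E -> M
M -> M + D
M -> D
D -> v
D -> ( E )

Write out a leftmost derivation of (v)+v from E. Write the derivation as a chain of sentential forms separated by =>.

E => M => M+D => D+D => (E)+D => (M)+D => (D)+D => (v)+D => (v)+v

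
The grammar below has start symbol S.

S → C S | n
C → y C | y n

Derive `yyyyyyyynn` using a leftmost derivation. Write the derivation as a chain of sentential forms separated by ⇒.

S ⇒ CS ⇒ yCS ⇒ yyCS ⇒ yyyCS ⇒ yyyyCS ⇒ yyyyyCS ⇒ yyyyyyCS ⇒ yyyyyyyCS ⇒ yyyyyyyynS ⇒ yyyyyyyynn

S ⇒ CS   [S → C S]
CS ⇒ yCS   [C → y C]
yCS ⇒ yyCS   [C → y C]
yyCS ⇒ yyyCS   [C → y C]
yyyCS ⇒ yyyyCS   [C → y C]
yyyyCS ⇒ yyyyyCS   [C → y C]
yyyyyCS ⇒ yyyyyyCS   [C → y C]
yyyyyyCS ⇒ yyyyyyyCS   [C → y C]
yyyyyyyCS ⇒ yyyyyyyynS   [C → y n]
yyyyyyyynS ⇒ yyyyyyyynn   [S → n]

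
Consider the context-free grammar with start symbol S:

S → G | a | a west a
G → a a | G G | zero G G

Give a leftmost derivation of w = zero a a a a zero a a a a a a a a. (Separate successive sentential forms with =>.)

S => G => G G => zero G G G => zero G G G G => zero a a G G G => zero a a a a G G => zero a a a a zero G G G => zero a a a a zero G G G G => zero a a a a zero a a G G G => zero a a a a zero a a a a G G => zero a a a a zero a a a a a a G => zero a a a a zero a a a a a a a a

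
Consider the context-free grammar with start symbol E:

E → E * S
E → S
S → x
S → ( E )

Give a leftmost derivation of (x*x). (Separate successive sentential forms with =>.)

E => S => (E) => (E*S) => (S*S) => (x*S) => (x*x)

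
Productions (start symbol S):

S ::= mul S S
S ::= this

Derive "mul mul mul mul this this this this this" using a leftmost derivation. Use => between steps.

S => mul S S   [S ::= mul S S]
mul S S => mul mul S S S   [S ::= mul S S]
mul mul S S S => mul mul mul S S S S   [S ::= mul S S]
mul mul mul S S S S => mul mul mul mul S S S S S   [S ::= mul S S]
mul mul mul mul S S S S S => mul mul mul mul this S S S S   [S ::= this]
mul mul mul mul this S S S S => mul mul mul mul this this S S S   [S ::= this]
mul mul mul mul this this S S S => mul mul mul mul this this this S S   [S ::= this]
mul mul mul mul this this this S S => mul mul mul mul this this this this S   [S ::= this]
mul mul mul mul this this this this S => mul mul mul mul this this this this this   [S ::= this]

S => mul S S => mul mul S S S => mul mul mul S S S S => mul mul mul mul S S S S S => mul mul mul mul this S S S S => mul mul mul mul this this S S S => mul mul mul mul this this this S S => mul mul mul mul this this this this S => mul mul mul mul this this this this this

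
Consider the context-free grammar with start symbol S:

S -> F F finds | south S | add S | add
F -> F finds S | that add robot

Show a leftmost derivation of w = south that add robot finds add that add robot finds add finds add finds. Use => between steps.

S => south S   [S -> south S]
south S => south F F finds   [S -> F F finds]
south F F finds => south F finds S F finds   [F -> F finds S]
south F finds S F finds => south that add robot finds S F finds   [F -> that add robot]
south that add robot finds S F finds => south that add robot finds add F finds   [S -> add]
south that add robot finds add F finds => south that add robot finds add F finds S finds   [F -> F finds S]
south that add robot finds add F finds S finds => south that add robot finds add F finds S finds S finds   [F -> F finds S]
south that add robot finds add F finds S finds S finds => south that add robot finds add that add robot finds S finds S finds   [F -> that add robot]
south that add robot finds add that add robot finds S finds S finds => south that add robot finds add that add robot finds add finds S finds   [S -> add]
south that add robot finds add that add robot finds add finds S finds => south that add robot finds add that add robot finds add finds add finds   [S -> add]

S => south S => south F F finds => south F finds S F finds => south that add robot finds S F finds => south that add robot finds add F finds => south that add robot finds add F finds S finds => south that add robot finds add F finds S finds S finds => south that add robot finds add that add robot finds S finds S finds => south that add robot finds add that add robot finds add finds S finds => south that add robot finds add that add robot finds add finds add finds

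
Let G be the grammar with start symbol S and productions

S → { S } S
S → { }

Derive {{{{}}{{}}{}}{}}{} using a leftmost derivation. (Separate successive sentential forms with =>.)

S=>{S}S=>{{S}S}S=>{{{S}S}S}S=>{{{{}}S}S}S=>{{{{}}{S}S}S}S=>{{{{}}{{}}S}S}S=>{{{{}}{{}}{}}S}S=>{{{{}}{{}}{}}{}}S=>{{{{}}{{}}{}}{}}{}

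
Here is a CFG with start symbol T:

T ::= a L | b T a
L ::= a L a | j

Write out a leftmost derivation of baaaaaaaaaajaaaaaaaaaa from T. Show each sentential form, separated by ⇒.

T ⇒ bTa ⇒ baLa ⇒ baaLaa ⇒ baaaLaaa ⇒ baaaaLaaaa ⇒ baaaaaLaaaaa ⇒ baaaaaaLaaaaaa ⇒ baaaaaaaLaaaaaaa ⇒ baaaaaaaaLaaaaaaaa ⇒ baaaaaaaaaLaaaaaaaaa ⇒ baaaaaaaaaaLaaaaaaaaaa ⇒ baaaaaaaaaajaaaaaaaaaa

T ⇒ bTa   [T ::= b T a]
bTa ⇒ baLa   [T ::= a L]
baLa ⇒ baaLaa   [L ::= a L a]
baaLaa ⇒ baaaLaaa   [L ::= a L a]
baaaLaaa ⇒ baaaaLaaaa   [L ::= a L a]
baaaaLaaaa ⇒ baaaaaLaaaaa   [L ::= a L a]
baaaaaLaaaaa ⇒ baaaaaaLaaaaaa   [L ::= a L a]
baaaaaaLaaaaaa ⇒ baaaaaaaLaaaaaaa   [L ::= a L a]
baaaaaaaLaaaaaaa ⇒ baaaaaaaaLaaaaaaaa   [L ::= a L a]
baaaaaaaaLaaaaaaaa ⇒ baaaaaaaaaLaaaaaaaaa   [L ::= a L a]
baaaaaaaaaLaaaaaaaaa ⇒ baaaaaaaaaaLaaaaaaaaaa   [L ::= a L a]
baaaaaaaaaaLaaaaaaaaaa ⇒ baaaaaaaaaajaaaaaaaaaa   [L ::= j]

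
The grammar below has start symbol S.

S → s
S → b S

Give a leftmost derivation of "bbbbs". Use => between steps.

S => bS   [S → b S]
bS => bbS   [S → b S]
bbS => bbbS   [S → b S]
bbbS => bbbbS   [S → b S]
bbbbS => bbbbs   [S → s]

S => bS => bbS => bbbS => bbbbS => bbbbs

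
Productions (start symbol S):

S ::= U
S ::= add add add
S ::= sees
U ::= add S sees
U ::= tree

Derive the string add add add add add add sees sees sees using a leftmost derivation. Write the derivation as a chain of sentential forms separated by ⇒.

S ⇒ U ⇒ add S sees ⇒ add U sees ⇒ add add S sees sees ⇒ add add U sees sees ⇒ add add add S sees sees sees ⇒ add add add add add add sees sees sees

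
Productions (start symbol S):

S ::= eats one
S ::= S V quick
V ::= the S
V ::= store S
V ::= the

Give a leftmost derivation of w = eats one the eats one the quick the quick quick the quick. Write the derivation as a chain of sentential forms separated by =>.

S => S V quick => S V quick V quick => eats one V quick V quick => eats one the S quick V quick => eats one the S V quick quick V quick => eats one the S V quick V quick quick V quick => eats one the eats one V quick V quick quick V quick => eats one the eats one the quick V quick quick V quick => eats one the eats one the quick the quick quick V quick => eats one the eats one the quick the quick quick the quick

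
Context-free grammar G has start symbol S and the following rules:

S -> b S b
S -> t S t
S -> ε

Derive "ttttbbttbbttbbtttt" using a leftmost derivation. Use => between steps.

S => tSt => ttStt => tttSttt => ttttStttt => ttttbSbtttt => ttttbbSbbtttt => ttttbbtStbbtttt => ttttbbttSttbbtttt => ttttbbttbSbttbbtttt => ttttbbttbbttbbtttt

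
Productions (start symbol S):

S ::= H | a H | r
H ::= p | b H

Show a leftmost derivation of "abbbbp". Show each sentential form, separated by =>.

S => aH   [S ::= a H]
aH => abH   [H ::= b H]
abH => abbH   [H ::= b H]
abbH => abbbH   [H ::= b H]
abbbH => abbbbH   [H ::= b H]
abbbbH => abbbbp   [H ::= p]

S => aH => abH => abbH => abbbH => abbbbH => abbbbp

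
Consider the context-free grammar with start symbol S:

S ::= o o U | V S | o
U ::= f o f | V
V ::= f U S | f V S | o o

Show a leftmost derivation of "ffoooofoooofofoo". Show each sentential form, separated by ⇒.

S ⇒ VS   [S ::= V S]
VS ⇒ fVSS   [V ::= f V S]
fVSS ⇒ ffUSSS   [V ::= f U S]
ffUSSS ⇒ ffVSSS   [U ::= V]
ffVSSS ⇒ ffooSSS   [V ::= o o]
ffooSSS ⇒ ffooooUSS   [S ::= o o U]
ffooooUSS ⇒ ffooooVSS   [U ::= V]
ffooooVSS ⇒ ffoooofUSSS   [V ::= f U S]
ffoooofUSSS ⇒ ffoooofVSSS   [U ::= V]
ffoooofVSSS ⇒ ffoooofooSSS   [V ::= o o]
ffoooofooSSS ⇒ ffoooofooooUSS   [S ::= o o U]
ffoooofooooUSS ⇒ ffoooofoooofofSS   [U ::= f o f]
ffoooofoooofofSS ⇒ ffoooofoooofofoS   [S ::= o]
ffoooofoooofofoS ⇒ ffoooofoooofofoo   [S ::= o]

S ⇒ VS ⇒ fVSS ⇒ ffUSSS ⇒ ffVSSS ⇒ ffooSSS ⇒ ffooooUSS ⇒ ffooooVSS ⇒ ffoooofUSSS ⇒ ffoooofVSSS ⇒ ffoooofooSSS ⇒ ffoooofooooUSS ⇒ ffoooofoooofofSS ⇒ ffoooofoooofofoS ⇒ ffoooofoooofofoo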